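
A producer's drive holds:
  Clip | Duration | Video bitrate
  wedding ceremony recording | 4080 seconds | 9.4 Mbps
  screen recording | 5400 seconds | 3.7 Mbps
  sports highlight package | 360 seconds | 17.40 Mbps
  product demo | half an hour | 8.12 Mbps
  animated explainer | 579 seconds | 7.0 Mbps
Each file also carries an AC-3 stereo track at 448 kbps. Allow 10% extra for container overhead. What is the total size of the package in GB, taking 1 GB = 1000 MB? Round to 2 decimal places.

Audio: 448 kbps = 0.448 Mbps.
wedding ceremony recording: 9.848 Mbps × 4080 s × 1.10 = 44197.8 Mb
screen recording: 4.148 Mbps × 5400 s × 1.10 = 24639.1 Mb
sports highlight package: 17.848 Mbps × 360 s × 1.10 = 7067.8 Mb
product demo: 8.568 Mbps × 1800 s × 1.10 = 16964.6 Mb
animated explainer: 7.448 Mbps × 579 s × 1.10 = 4743.6 Mb
Total: 97613.0 Mb = 12201.6 MB.
= 12.20 GB.

12.20 GB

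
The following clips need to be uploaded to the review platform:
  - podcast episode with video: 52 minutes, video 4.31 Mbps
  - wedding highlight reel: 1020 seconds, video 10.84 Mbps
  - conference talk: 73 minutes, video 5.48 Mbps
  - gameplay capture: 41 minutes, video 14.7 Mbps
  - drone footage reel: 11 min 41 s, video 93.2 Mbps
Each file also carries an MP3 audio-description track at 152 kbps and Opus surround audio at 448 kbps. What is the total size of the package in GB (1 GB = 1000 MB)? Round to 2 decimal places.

19.63 GB

Audio total: 152 + 448 = 600 kbps = 0.600 Mbps.
podcast episode with video: 4.910 Mbps × 3120 s = 15319.2 Mb
wedding highlight reel: 11.440 Mbps × 1020 s = 11668.8 Mb
conference talk: 6.080 Mbps × 4380 s = 26630.4 Mb
gameplay capture: 15.300 Mbps × 2460 s = 37638.0 Mb
drone footage reel: 93.800 Mbps × 701 s = 65753.8 Mb
Total: 157010.2 Mb = 19626.3 MB.
= 19.63 GB.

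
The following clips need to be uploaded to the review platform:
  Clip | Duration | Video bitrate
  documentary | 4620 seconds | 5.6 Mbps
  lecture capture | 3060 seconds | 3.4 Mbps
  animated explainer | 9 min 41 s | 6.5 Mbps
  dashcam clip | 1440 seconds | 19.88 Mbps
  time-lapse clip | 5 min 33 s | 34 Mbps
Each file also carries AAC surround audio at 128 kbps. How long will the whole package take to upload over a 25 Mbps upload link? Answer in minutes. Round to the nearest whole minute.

54 minutes

Audio: 128 kbps = 0.128 Mbps.
documentary: 5.728 Mbps × 4620 s = 26463.4 Mb
lecture capture: 3.528 Mbps × 3060 s = 10795.7 Mb
animated explainer: 6.628 Mbps × 581 s = 3850.9 Mb
dashcam clip: 20.008 Mbps × 1440 s = 28811.5 Mb
time-lapse clip: 34.128 Mbps × 333 s = 11364.6 Mb
Total: 81286.1 Mb = 10160.8 MB.
At 25 Mbps: 81286.1 / 25 = 3251 s ≈ 54.2 minutes.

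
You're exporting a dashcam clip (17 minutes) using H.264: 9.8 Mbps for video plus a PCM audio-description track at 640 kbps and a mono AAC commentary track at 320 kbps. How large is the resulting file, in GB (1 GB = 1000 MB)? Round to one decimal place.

17 min = 1020 s
Audio total: 640 + 320 = 960 kbps = 0.960 Mbps.
Total bitrate: 9.8 + 0.960 = 10.760 Mbps.
Stream data: 10.760 Mbps × 1020 s = 10975.2 Mb.
10,975 Mb ÷ 8 = 1,372 MB → 1.372 GB.

1.4 GB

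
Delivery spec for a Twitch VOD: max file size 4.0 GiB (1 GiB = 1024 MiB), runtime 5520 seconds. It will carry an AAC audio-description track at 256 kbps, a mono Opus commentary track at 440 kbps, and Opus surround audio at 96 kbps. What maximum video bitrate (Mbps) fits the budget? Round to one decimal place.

5.4 Mbps

Budget: 4.0 GiB = 34359.7 Mb.
Total bitrate budget: 34359.7 Mb / 5520 s = 6.225 Mbps.
Audio total: 256 + 440 + 96 = 792 kbps = 0.792 Mbps.
Video: 6.225 − 0.792 = 5.433 Mbps.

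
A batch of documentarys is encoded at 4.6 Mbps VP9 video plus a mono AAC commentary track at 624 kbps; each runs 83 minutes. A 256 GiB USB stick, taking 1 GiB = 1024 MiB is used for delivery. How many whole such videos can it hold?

83 min = 4980 s
Audio: 624 kbps = 0.624 Mbps.
Total bitrate: 5.224 Mbps.
Per item: 5.224 Mbps × 4980 s = 26,016 Mb = 3,252 MB.
Capacity: 256 GiB = 2,199,023 Mb; 84.53 items → 84 complete.

84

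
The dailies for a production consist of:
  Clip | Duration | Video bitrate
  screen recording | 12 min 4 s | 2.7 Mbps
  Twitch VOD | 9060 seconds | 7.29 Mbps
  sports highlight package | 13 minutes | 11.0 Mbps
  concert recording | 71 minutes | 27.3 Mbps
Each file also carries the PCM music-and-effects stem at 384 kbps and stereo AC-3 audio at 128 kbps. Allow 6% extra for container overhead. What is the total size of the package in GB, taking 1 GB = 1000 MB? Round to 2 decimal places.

Audio total: 384 + 128 = 512 kbps = 0.512 Mbps.
screen recording: 3.212 Mbps × 724 s × 1.06 = 2465.0 Mb
Twitch VOD: 7.802 Mbps × 9060 s × 1.06 = 74927.3 Mb
sports highlight package: 11.512 Mbps × 780 s × 1.06 = 9518.1 Mb
concert recording: 27.812 Mbps × 4260 s × 1.06 = 125587.9 Mb
Total: 212498.3 Mb = 26562.3 MB.
= 26.56 GB.

26.56 GB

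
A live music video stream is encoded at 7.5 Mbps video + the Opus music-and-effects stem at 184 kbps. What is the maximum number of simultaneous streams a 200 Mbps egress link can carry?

Audio: 184 kbps = 0.184 Mbps.
Per-viewer media rate: 7.684 Mbps.
200 Mbps = 200.0 Mbps; 200.0 / 7.684 = 26.03 → 26 viewers.

26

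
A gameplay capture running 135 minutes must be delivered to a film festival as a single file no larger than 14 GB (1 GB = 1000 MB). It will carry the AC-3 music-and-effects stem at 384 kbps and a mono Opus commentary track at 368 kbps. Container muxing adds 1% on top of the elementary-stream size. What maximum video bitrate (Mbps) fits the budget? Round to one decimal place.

Budget: 14 GB = 112000.0 Mb.
Stream payload after overhead: 112000.0 / 1.01 = 110891.1 Mb.
135 min = 8100 s
Total bitrate budget: 110891.1 Mb / 8100 s = 13.690 Mbps.
Audio total: 384 + 368 = 752 kbps = 0.752 Mbps.
Video: 13.690 − 0.752 = 12.938 Mbps.

12.9 Mbps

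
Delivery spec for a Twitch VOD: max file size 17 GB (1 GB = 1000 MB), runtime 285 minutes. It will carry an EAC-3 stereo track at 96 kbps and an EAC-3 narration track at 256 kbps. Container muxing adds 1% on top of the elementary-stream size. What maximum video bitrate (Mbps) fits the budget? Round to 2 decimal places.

7.52 Mbps

Budget: 17 GB = 136000.0 Mb.
Stream payload after overhead: 136000.0 / 1.01 = 134653.5 Mb.
285 min = 17100 s
Total bitrate budget: 134653.5 Mb / 17100 s = 7.874 Mbps.
Audio total: 96 + 256 = 352 kbps = 0.352 Mbps.
Video: 7.874 − 0.352 = 7.522 Mbps.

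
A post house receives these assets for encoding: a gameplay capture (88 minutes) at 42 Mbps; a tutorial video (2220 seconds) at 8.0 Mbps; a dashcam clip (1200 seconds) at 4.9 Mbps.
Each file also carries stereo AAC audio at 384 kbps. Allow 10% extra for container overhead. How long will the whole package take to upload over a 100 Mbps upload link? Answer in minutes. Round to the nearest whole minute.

46 minutes

Audio: 384 kbps = 0.384 Mbps.
gameplay capture: 42.384 Mbps × 5280 s × 1.10 = 246166.3 Mb
tutorial video: 8.384 Mbps × 2220 s × 1.10 = 20473.7 Mb
dashcam clip: 5.284 Mbps × 1200 s × 1.10 = 6974.9 Mb
Total: 273614.9 Mb = 34201.9 MB.
At 100 Mbps: 273614.9 / 100 = 2736 s ≈ 45.6 minutes.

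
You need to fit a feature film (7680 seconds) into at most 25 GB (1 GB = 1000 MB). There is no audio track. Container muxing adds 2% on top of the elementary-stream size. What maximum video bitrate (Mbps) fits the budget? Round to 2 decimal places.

Budget: 25 GB = 200000.0 Mb.
Stream payload after overhead: 200000.0 / 1.02 = 196078.4 Mb.
Total bitrate budget: 196078.4 Mb / 7680 s = 25.531 Mbps.

25.53 Mbps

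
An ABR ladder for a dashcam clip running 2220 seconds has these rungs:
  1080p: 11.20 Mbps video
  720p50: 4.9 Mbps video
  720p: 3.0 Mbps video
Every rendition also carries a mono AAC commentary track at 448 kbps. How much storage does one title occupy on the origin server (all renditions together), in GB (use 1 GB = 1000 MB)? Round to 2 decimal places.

Audio: 448 kbps = 0.448 Mbps.
Sum of rendition bitrates: (11.20+0.448) + (4.9+0.448) + (3.0+0.448) = 20.444 Mbps.
× 2220 s = 45,386 Mb = 5,673 MB = 5.673 GB.

5.67 GB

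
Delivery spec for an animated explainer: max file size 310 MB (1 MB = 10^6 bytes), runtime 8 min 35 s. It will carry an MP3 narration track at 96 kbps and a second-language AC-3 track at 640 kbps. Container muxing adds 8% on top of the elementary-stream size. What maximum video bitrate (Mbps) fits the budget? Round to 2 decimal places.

Budget: 310 MB = 2480.0 Mb.
Stream payload after overhead: 2480.0 / 1.08 = 2296.3 Mb.
8 min 35 s = 515 s
Total bitrate budget: 2296.3 Mb / 515 s = 4.459 Mbps.
Audio total: 96 + 640 = 736 kbps = 0.736 Mbps.
Video: 4.459 − 0.736 = 3.723 Mbps.

3.72 Mbps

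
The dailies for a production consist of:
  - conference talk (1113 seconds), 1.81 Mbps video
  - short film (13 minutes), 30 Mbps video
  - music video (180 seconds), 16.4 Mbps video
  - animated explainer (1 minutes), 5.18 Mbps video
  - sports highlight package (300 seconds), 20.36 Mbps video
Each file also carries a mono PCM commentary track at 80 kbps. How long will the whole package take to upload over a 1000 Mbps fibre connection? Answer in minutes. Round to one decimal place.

Audio: 80 kbps = 0.080 Mbps.
conference talk: 1.890 Mbps × 1113 s = 2103.6 Mb
short film: 30.080 Mbps × 780 s = 23462.4 Mb
music video: 16.480 Mbps × 180 s = 2966.4 Mb
animated explainer: 5.260 Mbps × 60 s = 315.6 Mb
sports highlight package: 20.440 Mbps × 300 s = 6132.0 Mb
Total: 34980.0 Mb = 4372.5 MB.
At 1000 Mbps: 34980.0 / 1000 = 35 s ≈ 0.583 minutes.

0.6 minutes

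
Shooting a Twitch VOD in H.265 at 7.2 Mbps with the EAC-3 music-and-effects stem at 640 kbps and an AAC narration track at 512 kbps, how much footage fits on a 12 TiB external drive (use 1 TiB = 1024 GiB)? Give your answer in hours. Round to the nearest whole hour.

3511 hours

Audio total: 640 + 512 = 1152 kbps = 1.152 Mbps.
Total bitrate: 7.2 + 1.152 = 8.352 Mbps.
Capacity: 12 TiB = 105,553,116 Mb.
Recording time: 105,553,116 / 8.352 = 12,638,065 s ≈ 3,511 hours.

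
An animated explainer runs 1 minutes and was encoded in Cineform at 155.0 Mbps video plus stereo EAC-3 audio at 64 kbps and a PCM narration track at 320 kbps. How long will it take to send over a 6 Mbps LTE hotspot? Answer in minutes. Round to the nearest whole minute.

Audio total: 64 + 320 = 384 kbps = 0.384 Mbps.
Total bitrate: 155.384 Mbps.
File: 155.384 Mbps × 60 s = 9323.0 Mb.
At 6 Mbps: 9323.0 / 6 = 1553.8 s ≈ 25.9 minutes.

26 minutes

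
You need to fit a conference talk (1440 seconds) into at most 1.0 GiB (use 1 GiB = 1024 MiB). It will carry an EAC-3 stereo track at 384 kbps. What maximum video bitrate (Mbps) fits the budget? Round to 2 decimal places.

Budget: 1.0 GiB = 8589.9 Mb.
Total bitrate budget: 8589.9 Mb / 1440 s = 5.965 Mbps.
Audio: 384 kbps = 0.384 Mbps.
Video: 5.965 − 0.384 = 5.581 Mbps.

5.58 Mbps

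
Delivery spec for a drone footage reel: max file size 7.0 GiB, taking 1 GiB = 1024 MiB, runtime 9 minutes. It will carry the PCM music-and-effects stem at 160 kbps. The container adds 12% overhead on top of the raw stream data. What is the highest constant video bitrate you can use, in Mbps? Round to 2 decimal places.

99.26 Mbps

Budget: 7.0 GiB = 60129.5 Mb.
Stream payload after overhead: 60129.5 / 1.12 = 53687.1 Mb.
9 min = 540 s
Total bitrate budget: 53687.1 Mb / 540 s = 99.421 Mbps.
Audio: 160 kbps = 0.160 Mbps.
Video: 99.421 − 0.160 = 99.261 Mbps.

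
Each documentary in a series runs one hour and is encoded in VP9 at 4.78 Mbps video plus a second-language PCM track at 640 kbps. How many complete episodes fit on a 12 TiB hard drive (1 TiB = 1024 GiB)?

1 h = 3600 s
Audio: 640 kbps = 0.640 Mbps.
Total bitrate: 5.420 Mbps.
Per item: 5.420 Mbps × 3600 s = 19,512 Mb = 2,439 MB.
Capacity: 12 TiB = 105,553,116 Mb; 5409.65 items → 5409 complete.

5409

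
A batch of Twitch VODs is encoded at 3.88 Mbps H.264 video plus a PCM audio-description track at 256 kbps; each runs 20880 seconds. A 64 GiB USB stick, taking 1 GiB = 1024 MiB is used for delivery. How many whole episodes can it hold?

6

Audio: 256 kbps = 0.256 Mbps.
Total bitrate: 4.136 Mbps.
Per item: 4.136 Mbps × 20880 s = 86,360 Mb = 10,795 MB.
Capacity: 64 GiB = 549,756 Mb; 6.37 items → 6 complete.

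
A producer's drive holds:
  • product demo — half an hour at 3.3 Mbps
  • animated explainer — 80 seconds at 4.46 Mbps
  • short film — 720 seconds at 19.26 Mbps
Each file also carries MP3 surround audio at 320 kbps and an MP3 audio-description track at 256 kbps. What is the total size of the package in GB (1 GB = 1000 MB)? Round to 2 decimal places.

Audio total: 320 + 256 = 576 kbps = 0.576 Mbps.
product demo: 3.876 Mbps × 1800 s = 6976.8 Mb
animated explainer: 5.036 Mbps × 80 s = 402.9 Mb
short film: 19.836 Mbps × 720 s = 14281.9 Mb
Total: 21661.6 Mb = 2707.7 MB.
= 2.708 GB.

2.71 GB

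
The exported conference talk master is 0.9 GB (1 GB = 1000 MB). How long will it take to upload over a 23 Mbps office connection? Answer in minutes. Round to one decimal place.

File: 0.9 GB = 7200.0 Mb.
At 23 Mbps: 7200.0 / 23 = 313.0 s ≈ 5.22 minutes.

5.2 minutes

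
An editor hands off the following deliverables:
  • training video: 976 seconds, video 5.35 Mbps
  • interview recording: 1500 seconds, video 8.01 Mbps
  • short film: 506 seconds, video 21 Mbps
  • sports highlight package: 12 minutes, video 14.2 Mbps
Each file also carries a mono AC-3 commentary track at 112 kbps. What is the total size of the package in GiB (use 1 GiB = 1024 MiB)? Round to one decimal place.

Audio: 112 kbps = 0.112 Mbps.
training video: 5.462 Mbps × 976 s = 5330.9 Mb
interview recording: 8.122 Mbps × 1500 s = 12183.0 Mb
short film: 21.112 Mbps × 506 s = 10682.7 Mb
sports highlight package: 14.312 Mbps × 720 s = 10304.6 Mb
Total: 38501.2 Mb = 4812.7 MB.
= 4.482 GiB.

4.5 GiB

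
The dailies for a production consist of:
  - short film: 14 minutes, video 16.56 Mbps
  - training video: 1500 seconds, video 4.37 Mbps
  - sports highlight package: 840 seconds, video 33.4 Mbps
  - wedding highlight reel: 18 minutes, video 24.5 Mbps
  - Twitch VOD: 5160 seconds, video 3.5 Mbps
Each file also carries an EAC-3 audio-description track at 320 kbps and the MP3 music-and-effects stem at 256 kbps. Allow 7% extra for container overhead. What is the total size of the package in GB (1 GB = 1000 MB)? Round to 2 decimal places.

13.17 GB

Audio total: 320 + 256 = 576 kbps = 0.576 Mbps.
short film: 17.136 Mbps × 840 s × 1.07 = 15401.8 Mb
training video: 4.946 Mbps × 1500 s × 1.07 = 7938.3 Mb
sports highlight package: 33.976 Mbps × 840 s × 1.07 = 30537.6 Mb
wedding highlight reel: 25.076 Mbps × 1080 s × 1.07 = 28977.8 Mb
Twitch VOD: 4.076 Mbps × 5160 s × 1.07 = 22504.4 Mb
Total: 105360.0 Mb = 13170.0 MB.
= 13.17 GB.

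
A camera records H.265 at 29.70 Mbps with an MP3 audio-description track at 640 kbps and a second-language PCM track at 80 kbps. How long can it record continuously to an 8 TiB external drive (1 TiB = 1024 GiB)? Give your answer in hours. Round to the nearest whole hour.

Audio total: 640 + 80 = 720 kbps = 0.720 Mbps.
Total bitrate: 29.70 + 0.720 = 30.420 Mbps.
Capacity: 8 TiB = 70,368,744 Mb.
Recording time: 70,368,744 / 30.420 = 2,313,239 s ≈ 643 hours.

643 hours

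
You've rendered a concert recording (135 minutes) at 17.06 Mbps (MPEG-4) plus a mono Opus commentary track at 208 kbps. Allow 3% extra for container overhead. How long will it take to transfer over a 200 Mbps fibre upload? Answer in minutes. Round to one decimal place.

12.0 minutes

135 min = 8100 s
Audio: 208 kbps = 0.208 Mbps.
Total bitrate: 17.268 Mbps.
File: 17.268 Mbps × 8100 s = 139870.8 Mb.
With 3% container overhead: ×1.03. → 144066.9 Mb.
At 200 Mbps: 144066.9 / 200 = 720.3 s ≈ 12 minutes.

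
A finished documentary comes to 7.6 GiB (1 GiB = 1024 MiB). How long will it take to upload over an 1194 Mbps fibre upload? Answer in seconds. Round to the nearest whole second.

55 seconds

File: 7.6 GiB = 65283.5 Mb.
At 1194 Mbps: 65283.5 / 1194 = 54.7 s ≈ 54.7 seconds.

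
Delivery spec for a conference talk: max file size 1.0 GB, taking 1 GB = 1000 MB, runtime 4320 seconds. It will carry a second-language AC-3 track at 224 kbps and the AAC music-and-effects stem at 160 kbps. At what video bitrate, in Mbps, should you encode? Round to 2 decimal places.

Budget: 1.0 GB = 8000.0 Mb.
Total bitrate budget: 8000.0 Mb / 4320 s = 1.852 Mbps.
Audio total: 224 + 160 = 384 kbps = 0.384 Mbps.
Video: 1.852 − 0.384 = 1.468 Mbps.

1.47 Mbps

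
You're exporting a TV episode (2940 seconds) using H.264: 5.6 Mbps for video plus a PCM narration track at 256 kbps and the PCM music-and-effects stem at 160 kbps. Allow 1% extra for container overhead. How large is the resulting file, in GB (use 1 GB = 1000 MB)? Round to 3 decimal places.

Audio total: 256 + 160 = 416 kbps = 0.416 Mbps.
Total bitrate: 5.6 + 0.416 = 6.016 Mbps.
Stream data: 6.016 Mbps × 2940 s = 17687.0 Mb.
With 1% container overhead: ×1.01.
17,864 Mb ÷ 8 = 2,233 MB → 2.233 GB.

2.233 GB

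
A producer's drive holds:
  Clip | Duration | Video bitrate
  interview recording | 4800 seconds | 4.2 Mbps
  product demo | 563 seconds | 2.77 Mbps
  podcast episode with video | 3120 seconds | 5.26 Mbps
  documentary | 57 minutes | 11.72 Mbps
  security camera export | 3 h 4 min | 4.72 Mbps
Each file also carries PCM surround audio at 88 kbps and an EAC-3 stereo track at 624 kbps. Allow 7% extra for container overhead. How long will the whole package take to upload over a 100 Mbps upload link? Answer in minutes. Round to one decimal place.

Audio total: 88 + 624 = 712 kbps = 0.712 Mbps.
interview recording: 4.912 Mbps × 4800 s × 1.07 = 25228.0 Mb
product demo: 3.482 Mbps × 563 s × 1.07 = 2097.6 Mb
podcast episode with video: 5.972 Mbps × 3120 s × 1.07 = 19936.9 Mb
documentary: 12.432 Mbps × 3420 s × 1.07 = 45493.7 Mb
security camera export: 5.432 Mbps × 11040 s × 1.07 = 64167.1 Mb
Total: 156923.3 Mb = 19615.4 MB.
At 100 Mbps: 156923.3 / 100 = 1569 s ≈ 26.2 minutes.

26.2 minutes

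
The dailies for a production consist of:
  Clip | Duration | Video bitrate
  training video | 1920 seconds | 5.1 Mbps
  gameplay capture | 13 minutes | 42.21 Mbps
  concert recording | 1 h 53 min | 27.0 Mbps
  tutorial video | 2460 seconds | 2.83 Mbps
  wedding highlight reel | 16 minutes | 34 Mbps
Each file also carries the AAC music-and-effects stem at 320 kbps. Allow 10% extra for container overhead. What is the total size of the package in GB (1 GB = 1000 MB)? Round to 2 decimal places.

Audio: 320 kbps = 0.320 Mbps.
training video: 5.420 Mbps × 1920 s × 1.10 = 11447.0 Mb
gameplay capture: 42.530 Mbps × 780 s × 1.10 = 36490.7 Mb
concert recording: 27.320 Mbps × 6780 s × 1.10 = 203752.6 Mb
tutorial video: 3.150 Mbps × 2460 s × 1.10 = 8523.9 Mb
wedding highlight reel: 34.320 Mbps × 960 s × 1.10 = 36241.9 Mb
Total: 296456.2 Mb = 37057.0 MB.
= 37.06 GB.

37.06 GB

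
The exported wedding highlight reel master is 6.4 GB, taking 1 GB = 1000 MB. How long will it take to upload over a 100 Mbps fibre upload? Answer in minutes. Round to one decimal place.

8.5 minutes

File: 6.4 GB = 51200.0 Mb.
At 100 Mbps: 51200.0 / 100 = 512.0 s ≈ 8.53 minutes.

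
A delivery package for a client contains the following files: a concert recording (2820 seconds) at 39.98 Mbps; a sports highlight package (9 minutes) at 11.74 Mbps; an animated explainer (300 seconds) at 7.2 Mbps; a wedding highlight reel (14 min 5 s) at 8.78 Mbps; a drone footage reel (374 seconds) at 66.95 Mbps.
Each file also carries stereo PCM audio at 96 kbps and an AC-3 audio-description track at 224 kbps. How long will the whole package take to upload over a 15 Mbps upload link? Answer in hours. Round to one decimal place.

2.9 hours

Audio total: 96 + 224 = 320 kbps = 0.320 Mbps.
concert recording: 40.300 Mbps × 2820 s = 113646.0 Mb
sports highlight package: 12.060 Mbps × 540 s = 6512.4 Mb
animated explainer: 7.520 Mbps × 300 s = 2256.0 Mb
wedding highlight reel: 9.100 Mbps × 845 s = 7689.5 Mb
drone footage reel: 67.270 Mbps × 374 s = 25159.0 Mb
Total: 155262.9 Mb = 19407.9 MB.
At 15 Mbps: 155262.9 / 15 = 10351 s ≈ 2.88 hours.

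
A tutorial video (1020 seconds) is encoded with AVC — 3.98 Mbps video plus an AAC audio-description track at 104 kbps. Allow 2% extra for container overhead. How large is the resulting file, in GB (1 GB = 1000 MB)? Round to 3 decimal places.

0.531 GB

Audio: 104 kbps = 0.104 Mbps.
Total bitrate: 3.98 + 0.104 = 4.084 Mbps.
Stream data: 4.084 Mbps × 1020 s = 4165.7 Mb.
With 2% container overhead: ×1.02.
4,249 Mb ÷ 8 = 531.1 MB → 0.5311 GB.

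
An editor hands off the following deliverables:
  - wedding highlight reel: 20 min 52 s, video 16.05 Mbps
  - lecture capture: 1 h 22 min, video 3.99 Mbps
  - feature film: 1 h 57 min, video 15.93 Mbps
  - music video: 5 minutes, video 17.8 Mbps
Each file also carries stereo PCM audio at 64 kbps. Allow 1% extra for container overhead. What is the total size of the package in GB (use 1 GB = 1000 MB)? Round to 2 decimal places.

19.92 GB

Audio: 64 kbps = 0.064 Mbps.
wedding highlight reel: 16.114 Mbps × 1252 s × 1.01 = 20376.5 Mb
lecture capture: 4.054 Mbps × 4920 s × 1.01 = 20145.1 Mb
feature film: 15.994 Mbps × 7020 s × 1.01 = 113400.7 Mb
music video: 17.864 Mbps × 300 s × 1.01 = 5412.8 Mb
Total: 159335.1 Mb = 19916.9 MB.
= 19.92 GB.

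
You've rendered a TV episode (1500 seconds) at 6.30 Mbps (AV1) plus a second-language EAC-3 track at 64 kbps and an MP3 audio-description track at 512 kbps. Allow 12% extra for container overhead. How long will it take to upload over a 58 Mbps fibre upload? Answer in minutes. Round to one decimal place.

3.3 minutes

Audio total: 64 + 512 = 576 kbps = 0.576 Mbps.
Total bitrate: 6.876 Mbps.
File: 6.876 Mbps × 1500 s = 10314.0 Mb.
With 12% container overhead: ×1.12. → 11551.7 Mb.
At 58 Mbps: 11551.7 / 58 = 199.2 s ≈ 3.32 minutes.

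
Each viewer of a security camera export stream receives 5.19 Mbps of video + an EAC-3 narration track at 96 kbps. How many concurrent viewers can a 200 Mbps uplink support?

37

Audio: 96 kbps = 0.096 Mbps.
Per-viewer media rate: 5.286 Mbps.
200 Mbps = 200.0 Mbps; 200.0 / 5.286 = 37.84 → 37 viewers.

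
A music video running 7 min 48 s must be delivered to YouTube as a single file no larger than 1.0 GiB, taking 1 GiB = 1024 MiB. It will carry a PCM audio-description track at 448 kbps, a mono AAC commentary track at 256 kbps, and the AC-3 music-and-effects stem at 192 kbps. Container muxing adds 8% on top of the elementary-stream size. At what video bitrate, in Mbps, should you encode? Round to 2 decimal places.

Budget: 1.0 GiB = 8589.9 Mb.
Stream payload after overhead: 8589.9 / 1.08 = 7953.6 Mb.
7 min 48 s = 468 s
Total bitrate budget: 7953.6 Mb / 468 s = 16.995 Mbps.
Audio total: 448 + 256 + 192 = 896 kbps = 0.896 Mbps.
Video: 16.995 − 0.896 = 16.099 Mbps.

16.10 Mbps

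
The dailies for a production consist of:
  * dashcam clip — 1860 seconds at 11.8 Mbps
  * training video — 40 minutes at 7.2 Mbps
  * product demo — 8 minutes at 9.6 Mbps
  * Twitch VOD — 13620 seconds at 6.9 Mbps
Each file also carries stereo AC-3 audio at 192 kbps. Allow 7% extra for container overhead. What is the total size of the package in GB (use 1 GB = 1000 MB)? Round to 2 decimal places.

Audio: 192 kbps = 0.192 Mbps.
dashcam clip: 11.992 Mbps × 1860 s × 1.07 = 23866.5 Mb
training video: 7.392 Mbps × 2400 s × 1.07 = 18982.7 Mb
product demo: 9.792 Mbps × 480 s × 1.07 = 5029.2 Mb
Twitch VOD: 7.092 Mbps × 13620 s × 1.07 = 103354.6 Mb
Total: 151232.9 Mb = 18904.1 MB.
= 18.90 GB.

18.90 GB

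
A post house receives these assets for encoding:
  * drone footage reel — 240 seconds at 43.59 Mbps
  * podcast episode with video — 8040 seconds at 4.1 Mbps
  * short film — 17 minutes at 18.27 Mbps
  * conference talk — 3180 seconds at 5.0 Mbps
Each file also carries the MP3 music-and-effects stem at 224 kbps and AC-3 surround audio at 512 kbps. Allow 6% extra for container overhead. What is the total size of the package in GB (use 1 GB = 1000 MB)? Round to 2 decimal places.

11.55 GB

Audio total: 224 + 512 = 736 kbps = 0.736 Mbps.
drone footage reel: 44.326 Mbps × 240 s × 1.06 = 11276.5 Mb
podcast episode with video: 4.836 Mbps × 8040 s × 1.06 = 41214.3 Mb
short film: 19.006 Mbps × 1020 s × 1.06 = 20549.3 Mb
conference talk: 5.736 Mbps × 3180 s × 1.06 = 19334.9 Mb
Total: 92375.1 Mb = 11546.9 MB.
= 11.55 GB.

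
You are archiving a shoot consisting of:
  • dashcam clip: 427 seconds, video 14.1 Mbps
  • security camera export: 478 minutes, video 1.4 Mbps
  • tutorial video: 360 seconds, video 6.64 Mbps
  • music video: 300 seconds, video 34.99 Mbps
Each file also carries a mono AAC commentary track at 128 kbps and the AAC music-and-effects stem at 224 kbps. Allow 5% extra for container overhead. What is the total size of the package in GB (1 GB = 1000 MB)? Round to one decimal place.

Audio total: 128 + 224 = 352 kbps = 0.352 Mbps.
dashcam clip: 14.452 Mbps × 427 s × 1.05 = 6479.6 Mb
security camera export: 1.752 Mbps × 28680 s × 1.05 = 52759.7 Mb
tutorial video: 6.992 Mbps × 360 s × 1.05 = 2643.0 Mb
music video: 35.342 Mbps × 300 s × 1.05 = 11132.7 Mb
Total: 73015.0 Mb = 9126.9 MB.
= 9.127 GB.

9.1 GB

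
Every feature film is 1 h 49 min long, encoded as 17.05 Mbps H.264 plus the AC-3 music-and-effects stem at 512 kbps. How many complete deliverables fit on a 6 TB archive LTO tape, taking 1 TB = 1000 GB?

417

1 h 49 min = 109 min = 6540 s
Audio: 512 kbps = 0.512 Mbps.
Total bitrate: 17.562 Mbps.
Per item: 17.562 Mbps × 6540 s = 114,855 Mb = 14,357 MB.
Capacity: 6 TB = 48,000,000 Mb; 417.92 items → 417 complete.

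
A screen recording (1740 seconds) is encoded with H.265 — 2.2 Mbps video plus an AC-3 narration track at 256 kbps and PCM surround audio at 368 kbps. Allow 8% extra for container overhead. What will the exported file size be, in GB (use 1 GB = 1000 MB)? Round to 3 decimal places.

0.663 GB

Audio total: 256 + 368 = 624 kbps = 0.624 Mbps.
Total bitrate: 2.2 + 0.624 = 2.824 Mbps.
Stream data: 2.824 Mbps × 1740 s = 4913.8 Mb.
With 8% container overhead: ×1.08.
5,307 Mb ÷ 8 = 663.4 MB → 0.6634 GB.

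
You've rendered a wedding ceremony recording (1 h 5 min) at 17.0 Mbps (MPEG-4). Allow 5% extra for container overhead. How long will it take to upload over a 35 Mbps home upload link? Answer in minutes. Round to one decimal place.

1 h 5 min = 65 min = 3900 s
File: 17.000 Mbps × 3900 s = 66300.0 Mb.
With 5% container overhead: ×1.05. → 69615.0 Mb.
At 35 Mbps: 69615.0 / 35 = 1989.0 s ≈ 33.1 minutes.

33.2 minutes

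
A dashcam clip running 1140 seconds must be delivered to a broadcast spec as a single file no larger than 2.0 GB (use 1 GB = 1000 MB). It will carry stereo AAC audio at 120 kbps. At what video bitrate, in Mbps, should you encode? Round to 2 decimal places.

13.92 Mbps

Budget: 2.0 GB = 16000.0 Mb.
Total bitrate budget: 16000.0 Mb / 1140 s = 14.035 Mbps.
Audio: 120 kbps = 0.120 Mbps.
Video: 14.035 − 0.120 = 13.915 Mbps.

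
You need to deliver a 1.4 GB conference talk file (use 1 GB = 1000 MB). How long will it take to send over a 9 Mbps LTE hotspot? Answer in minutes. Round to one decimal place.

File: 1.4 GB = 11200.0 Mb.
At 9 Mbps: 11200.0 / 9 = 1244.4 s ≈ 20.7 minutes.

20.7 minutes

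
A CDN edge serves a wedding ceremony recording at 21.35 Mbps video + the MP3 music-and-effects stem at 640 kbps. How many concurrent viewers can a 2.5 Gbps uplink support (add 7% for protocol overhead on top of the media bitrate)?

Audio: 640 kbps = 0.640 Mbps.
Per-viewer media rate: 21.990 Mbps.
On the wire with 7% overhead: 23.529 Mbps.
2.5 Gbps = 2,500 Mbps; 2,500 / 23.529 = 106.25 → 106 viewers.

106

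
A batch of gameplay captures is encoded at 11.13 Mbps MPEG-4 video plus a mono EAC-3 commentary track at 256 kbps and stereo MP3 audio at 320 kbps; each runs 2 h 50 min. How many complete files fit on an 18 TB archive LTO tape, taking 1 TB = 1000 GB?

2 h 50 min = 170 min = 10200 s
Audio total: 256 + 320 = 576 kbps = 0.576 Mbps.
Total bitrate: 11.706 Mbps.
Per item: 11.706 Mbps × 10200 s = 119,401 Mb = 14,925 MB.
Capacity: 18 TB = 144,000,000 Mb; 1206.02 items → 1206 complete.

1206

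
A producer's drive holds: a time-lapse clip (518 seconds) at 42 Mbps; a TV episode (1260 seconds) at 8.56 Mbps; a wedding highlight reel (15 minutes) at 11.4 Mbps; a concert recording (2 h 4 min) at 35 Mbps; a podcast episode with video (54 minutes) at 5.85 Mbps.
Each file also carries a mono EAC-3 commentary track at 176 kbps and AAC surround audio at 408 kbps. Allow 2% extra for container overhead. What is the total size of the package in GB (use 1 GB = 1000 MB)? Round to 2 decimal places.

Audio total: 176 + 408 = 584 kbps = 0.584 Mbps.
time-lapse clip: 42.584 Mbps × 518 s × 1.02 = 22499.7 Mb
TV episode: 9.144 Mbps × 1260 s × 1.02 = 11751.9 Mb
wedding highlight reel: 11.984 Mbps × 900 s × 1.02 = 11001.3 Mb
concert recording: 35.584 Mbps × 7440 s × 1.02 = 270039.9 Mb
podcast episode with video: 6.434 Mbps × 3240 s × 1.02 = 21263.1 Mb
Total: 336555.8 Mb = 42069.5 MB.
= 42.07 GB.

42.07 GB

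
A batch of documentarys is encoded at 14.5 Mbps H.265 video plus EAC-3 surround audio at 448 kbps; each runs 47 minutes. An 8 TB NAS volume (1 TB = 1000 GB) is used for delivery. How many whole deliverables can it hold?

1518

47 min = 2820 s
Audio: 448 kbps = 0.448 Mbps.
Total bitrate: 14.948 Mbps.
Per item: 14.948 Mbps × 2820 s = 42,153 Mb = 5,269 MB.
Capacity: 8 TB = 64,000,000 Mb; 1518.27 items → 1518 complete.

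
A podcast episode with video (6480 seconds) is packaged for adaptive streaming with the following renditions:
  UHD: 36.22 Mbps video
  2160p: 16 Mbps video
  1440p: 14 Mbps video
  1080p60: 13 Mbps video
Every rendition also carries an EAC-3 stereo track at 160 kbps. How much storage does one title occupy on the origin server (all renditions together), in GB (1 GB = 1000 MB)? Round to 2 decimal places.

Audio: 160 kbps = 0.160 Mbps.
Sum of rendition bitrates: (36.22+0.160) + (16+0.160) + (14+0.160) + (13+0.160) = 79.860 Mbps.
× 6480 s = 517,493 Mb = 64,687 MB = 64.69 GB.

64.69 GB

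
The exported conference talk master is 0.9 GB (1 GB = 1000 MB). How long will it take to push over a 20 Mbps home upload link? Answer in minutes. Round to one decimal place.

File: 0.9 GB = 7200.0 Mb.
At 20 Mbps: 7200.0 / 20 = 360.0 s ≈ 6 minutes.

6.0 minutes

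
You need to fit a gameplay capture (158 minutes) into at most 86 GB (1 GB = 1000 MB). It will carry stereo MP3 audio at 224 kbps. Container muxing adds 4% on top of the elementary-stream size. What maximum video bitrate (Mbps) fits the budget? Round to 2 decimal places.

Budget: 86 GB = 688000.0 Mb.
Stream payload after overhead: 688000.0 / 1.04 = 661538.5 Mb.
158 min = 9480 s
Total bitrate budget: 661538.5 Mb / 9480 s = 69.783 Mbps.
Audio: 224 kbps = 0.224 Mbps.
Video: 69.783 − 0.224 = 69.559 Mbps.

69.56 Mbps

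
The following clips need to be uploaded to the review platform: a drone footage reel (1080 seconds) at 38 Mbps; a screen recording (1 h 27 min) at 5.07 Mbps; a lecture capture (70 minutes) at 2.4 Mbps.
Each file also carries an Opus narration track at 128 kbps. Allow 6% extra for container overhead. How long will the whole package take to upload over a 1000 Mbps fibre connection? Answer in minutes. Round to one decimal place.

Audio: 128 kbps = 0.128 Mbps.
drone footage reel: 38.128 Mbps × 1080 s × 1.06 = 43648.9 Mb
screen recording: 5.198 Mbps × 5220 s × 1.06 = 28761.6 Mb
lecture capture: 2.528 Mbps × 4200 s × 1.06 = 11254.7 Mb
Total: 83665.2 Mb = 10458.1 MB.
At 1000 Mbps: 83665.2 / 1000 = 84 s ≈ 1.39 minutes.

1.4 minutes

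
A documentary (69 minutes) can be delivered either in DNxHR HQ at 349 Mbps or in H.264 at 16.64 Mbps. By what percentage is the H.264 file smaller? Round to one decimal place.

95.2%

69 min = 4140 s
DNxHR HQ: 349.000 Mbps × 4140 s = 1444860.0 Mb = 168.204 GiB.
H.264: 16.640 Mbps × 4140 s = 68889.6 Mb = 8.020 GiB.
Reduction: (1 − 8.020/168.204) × 100 = 95.23%.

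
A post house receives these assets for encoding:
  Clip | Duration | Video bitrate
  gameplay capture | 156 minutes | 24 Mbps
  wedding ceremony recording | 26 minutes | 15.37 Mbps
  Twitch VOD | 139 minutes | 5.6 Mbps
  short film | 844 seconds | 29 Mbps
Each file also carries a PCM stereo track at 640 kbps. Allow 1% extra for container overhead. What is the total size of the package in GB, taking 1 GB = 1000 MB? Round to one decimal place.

42.0 GB

Audio: 640 kbps = 0.640 Mbps.
gameplay capture: 24.640 Mbps × 9360 s × 1.01 = 232936.7 Mb
wedding ceremony recording: 16.010 Mbps × 1560 s × 1.01 = 25225.4 Mb
Twitch VOD: 6.240 Mbps × 8340 s × 1.01 = 52562.0 Mb
short film: 29.640 Mbps × 844 s × 1.01 = 25266.3 Mb
Total: 335990.4 Mb = 41998.8 MB.
= 42.00 GB.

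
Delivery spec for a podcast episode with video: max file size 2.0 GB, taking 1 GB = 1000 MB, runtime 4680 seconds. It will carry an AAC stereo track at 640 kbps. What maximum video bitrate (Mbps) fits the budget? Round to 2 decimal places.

Budget: 2.0 GB = 16000.0 Mb.
Total bitrate budget: 16000.0 Mb / 4680 s = 3.419 Mbps.
Audio: 640 kbps = 0.640 Mbps.
Video: 3.419 − 0.640 = 2.779 Mbps.

2.78 Mbps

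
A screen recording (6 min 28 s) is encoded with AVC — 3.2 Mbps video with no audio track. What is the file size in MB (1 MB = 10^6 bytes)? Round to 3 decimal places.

6 min 28 s = 388 s
Total bitrate: 3.2 Mbps.
Stream data: 3.200 Mbps × 388 s = 1241.6 Mb.
1,242 Mb ÷ 8 = 155.2 MB → 155.2 MB.

155.200 MB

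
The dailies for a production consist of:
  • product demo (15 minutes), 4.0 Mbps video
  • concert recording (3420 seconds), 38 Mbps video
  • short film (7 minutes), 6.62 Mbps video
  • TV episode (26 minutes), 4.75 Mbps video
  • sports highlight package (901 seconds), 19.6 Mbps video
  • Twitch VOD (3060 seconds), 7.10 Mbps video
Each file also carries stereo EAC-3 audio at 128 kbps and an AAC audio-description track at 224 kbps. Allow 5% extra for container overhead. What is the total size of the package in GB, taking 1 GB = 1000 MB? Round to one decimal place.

24.5 GB

Audio total: 128 + 224 = 352 kbps = 0.352 Mbps.
product demo: 4.352 Mbps × 900 s × 1.05 = 4112.6 Mb
concert recording: 38.352 Mbps × 3420 s × 1.05 = 137722.0 Mb
short film: 6.972 Mbps × 420 s × 1.05 = 3074.7 Mb
TV episode: 5.102 Mbps × 1560 s × 1.05 = 8357.1 Mb
sports highlight package: 19.952 Mbps × 901 s × 1.05 = 18875.6 Mb
Twitch VOD: 7.452 Mbps × 3060 s × 1.05 = 23943.3 Mb
Total: 196085.3 Mb = 24510.7 MB.
= 24.51 GB.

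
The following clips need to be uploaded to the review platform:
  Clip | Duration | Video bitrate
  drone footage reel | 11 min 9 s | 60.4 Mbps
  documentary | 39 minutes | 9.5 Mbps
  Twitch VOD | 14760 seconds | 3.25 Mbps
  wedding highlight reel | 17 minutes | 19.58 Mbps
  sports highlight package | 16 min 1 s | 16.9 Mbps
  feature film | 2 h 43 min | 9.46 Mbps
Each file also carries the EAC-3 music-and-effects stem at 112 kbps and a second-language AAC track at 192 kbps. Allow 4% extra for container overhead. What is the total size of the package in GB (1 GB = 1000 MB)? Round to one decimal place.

Audio total: 112 + 192 = 304 kbps = 0.304 Mbps.
drone footage reel: 60.704 Mbps × 669 s × 1.04 = 42235.4 Mb
documentary: 9.804 Mbps × 2340 s × 1.04 = 23859.0 Mb
Twitch VOD: 3.554 Mbps × 14760 s × 1.04 = 54555.3 Mb
wedding highlight reel: 19.884 Mbps × 1020 s × 1.04 = 21092.9 Mb
sports highlight package: 17.204 Mbps × 961 s × 1.04 = 17194.4 Mb
feature film: 9.764 Mbps × 9780 s × 1.04 = 99311.6 Mb
Total: 258248.7 Mb = 32281.1 MB.
= 32.28 GB.

32.3 GB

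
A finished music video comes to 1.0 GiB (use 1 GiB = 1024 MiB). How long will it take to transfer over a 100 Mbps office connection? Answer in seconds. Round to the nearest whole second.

86 seconds

File: 1.0 GiB = 8589.9 Mb.
At 100 Mbps: 8589.9 / 100 = 85.9 s ≈ 85.9 seconds.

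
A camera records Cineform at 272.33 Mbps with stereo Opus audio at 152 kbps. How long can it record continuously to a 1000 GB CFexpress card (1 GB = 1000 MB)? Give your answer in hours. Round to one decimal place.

Audio: 152 kbps = 0.152 Mbps.
Total bitrate: 272.33 + 0.152 = 272.482 Mbps.
Capacity: 1000 GB = 8,000,000 Mb.
Recording time: 8,000,000 / 272.482 = 29,360 s ≈ 8.16 hours.

8.2 hours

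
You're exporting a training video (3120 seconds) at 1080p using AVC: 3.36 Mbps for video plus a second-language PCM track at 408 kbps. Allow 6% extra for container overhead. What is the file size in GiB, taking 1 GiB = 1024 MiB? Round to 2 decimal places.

Audio: 408 kbps = 0.408 Mbps.
Total bitrate: 3.36 + 0.408 = 3.768 Mbps.
Stream data: 3.768 Mbps × 3120 s = 11756.2 Mb.
With 6% container overhead: ×1.06.
12,462 Mb = 1,557,691,200 bytes ÷ 1,073,741,824 = 1.451 GiB.

1.45 GiB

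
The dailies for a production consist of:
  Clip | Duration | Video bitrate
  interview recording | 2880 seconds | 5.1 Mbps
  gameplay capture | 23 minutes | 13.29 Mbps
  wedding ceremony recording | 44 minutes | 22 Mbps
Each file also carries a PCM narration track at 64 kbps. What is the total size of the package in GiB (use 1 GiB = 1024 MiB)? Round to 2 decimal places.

10.66 GiB

Audio: 64 kbps = 0.064 Mbps.
interview recording: 5.164 Mbps × 2880 s = 14872.3 Mb
gameplay capture: 13.354 Mbps × 1380 s = 18428.5 Mb
wedding ceremony recording: 22.064 Mbps × 2640 s = 58249.0 Mb
Total: 91549.8 Mb = 11443.7 MB.
= 10.66 GiB.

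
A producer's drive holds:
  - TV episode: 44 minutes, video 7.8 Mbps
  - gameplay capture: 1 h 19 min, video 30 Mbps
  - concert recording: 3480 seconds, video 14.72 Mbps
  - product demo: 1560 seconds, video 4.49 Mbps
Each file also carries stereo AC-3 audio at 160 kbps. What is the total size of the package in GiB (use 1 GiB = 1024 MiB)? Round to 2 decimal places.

25.96 GiB

Audio: 160 kbps = 0.160 Mbps.
TV episode: 7.960 Mbps × 2640 s = 21014.4 Mb
gameplay capture: 30.160 Mbps × 4740 s = 142958.4 Mb
concert recording: 14.880 Mbps × 3480 s = 51782.4 Mb
product demo: 4.650 Mbps × 1560 s = 7254.0 Mb
Total: 223009.2 Mb = 27876.2 MB.
= 25.96 GiB.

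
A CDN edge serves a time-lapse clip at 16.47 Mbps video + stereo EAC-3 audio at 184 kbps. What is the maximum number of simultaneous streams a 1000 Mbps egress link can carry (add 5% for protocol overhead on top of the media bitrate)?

57

Audio: 184 kbps = 0.184 Mbps.
Per-viewer media rate: 16.654 Mbps.
On the wire with 5% overhead: 17.487 Mbps.
1000 Mbps = 1,000 Mbps; 1,000 / 17.487 = 57.19 → 57 viewers.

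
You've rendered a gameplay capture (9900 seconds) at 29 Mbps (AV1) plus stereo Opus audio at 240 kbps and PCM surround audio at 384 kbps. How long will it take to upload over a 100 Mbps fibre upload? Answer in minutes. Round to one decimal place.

48.9 minutes

Audio total: 240 + 384 = 624 kbps = 0.624 Mbps.
Total bitrate: 29.624 Mbps.
File: 29.624 Mbps × 9900 s = 293277.6 Mb.
At 100 Mbps: 293277.6 / 100 = 2932.8 s ≈ 48.9 minutes.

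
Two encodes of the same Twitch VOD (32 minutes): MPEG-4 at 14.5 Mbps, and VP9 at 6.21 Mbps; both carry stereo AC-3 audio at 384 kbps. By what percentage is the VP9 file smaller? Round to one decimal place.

32 min = 1920 s
Audio: 384 kbps = 0.384 Mbps.
MPEG-4: 14.884 Mbps × 1920 s = 28577.3 Mb = 3.572 GB.
VP9: 6.594 Mbps × 1920 s = 12660.5 Mb = 1.583 GB.
Reduction: (1 − 1.583/3.572) × 100 = 55.70%.

55.7%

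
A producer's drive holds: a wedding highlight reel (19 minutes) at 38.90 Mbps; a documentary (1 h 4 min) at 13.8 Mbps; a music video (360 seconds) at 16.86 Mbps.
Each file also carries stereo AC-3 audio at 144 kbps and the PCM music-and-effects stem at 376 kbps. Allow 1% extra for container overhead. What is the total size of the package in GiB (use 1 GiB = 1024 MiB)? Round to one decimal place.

12.5 GiB

Audio total: 144 + 376 = 520 kbps = 0.520 Mbps.
wedding highlight reel: 39.420 Mbps × 1140 s × 1.01 = 45388.2 Mb
documentary: 14.320 Mbps × 3840 s × 1.01 = 55538.7 Mb
music video: 17.380 Mbps × 360 s × 1.01 = 6319.4 Mb
Total: 107246.2 Mb = 13405.8 MB.
= 12.49 GiB.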